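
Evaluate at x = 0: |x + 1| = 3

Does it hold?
x = 0: LHS = |0 + 1| = |1| = 1; 1 = 3 — FAILS

The relation fails at x = 0, so x = 0 is a counterexample.

Answer: No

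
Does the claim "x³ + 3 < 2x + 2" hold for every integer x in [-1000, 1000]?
The claim fails at x = 0:
x = 0: LHS = 0³ + 3 = 3, RHS = 2·0 + 2 = 2; 3 < 2 — FAILS

Because a single integer refutes it, the statement is false.

Answer: False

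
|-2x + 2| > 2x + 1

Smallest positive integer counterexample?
Testing positive integers:
x = 1: LHS = |-2·1 + 2| = |0| = 0, RHS = 2·1 + 1 = 3; 0 > 3 — FAILS  ← smallest positive counterexample

Answer: x = 1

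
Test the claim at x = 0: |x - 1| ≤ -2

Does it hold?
x = 0: LHS = |0 - 1| = |-1| = 1; 1 ≤ -2 — FAILS

The relation fails at x = 0, so x = 0 is a counterexample.

Answer: No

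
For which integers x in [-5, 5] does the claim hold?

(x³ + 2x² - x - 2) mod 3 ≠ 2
For a polynomial with integer coefficients, its value mod 3 depends only on x mod 3, so it suffices to check one representative of each residue class, x = 0, 1, 2:
x = 0: LHS = (0³ + 2·0² - 0 - 2) mod 3 = (-2) mod 3 = 1; 1 ≠ 2 — holds
x = 1: LHS = (1³ + 2·1² - 1 - 2) mod 3 = 0 mod 3 = 0; 0 ≠ 2 — holds
x = 2: LHS = (2³ + 2·2² - 2 - 2) mod 3 = 12 mod 3 = 0; 0 ≠ 2 — holds
The relation holds in every residue class, so the relation holds for every integer in [-5, 5].

Answer: All integers in [-5, 5]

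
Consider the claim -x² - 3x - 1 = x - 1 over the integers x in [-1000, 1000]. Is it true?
The claim fails at x = 1:
x = 1: LHS = -1² - 3·1 - 1 = -5, RHS = 1 - 1 = 0; -5 = 0 — FAILS

Because a single integer refutes it, the statement is false.

Answer: False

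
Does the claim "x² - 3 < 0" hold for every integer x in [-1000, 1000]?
The claim fails at x = 2:
x = 2: LHS = 2² - 3 = 1; 1 < 0 — FAILS

Because a single integer refutes it, the statement is false.

Answer: False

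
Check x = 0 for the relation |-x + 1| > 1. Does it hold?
x = 0: LHS = |-0 + 1| = |1| = 1; 1 > 1 — FAILS

The relation fails at x = 0, so x = 0 is a counterexample.

Answer: No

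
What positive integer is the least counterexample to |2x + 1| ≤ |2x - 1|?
Testing positive integers:
x = 1: LHS = |2·1 + 1| = |3| = 3, RHS = |2·1 - 1| = |1| = 1; 3 ≤ 1 — FAILS  ← smallest positive counterexample

Answer: x = 1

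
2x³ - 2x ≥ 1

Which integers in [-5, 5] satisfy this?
Holds for: {2, 3, 4, 5}
Fails for: {-5, -4, -3, -2, -1, 0, 1}

Answer: {2, 3, 4, 5}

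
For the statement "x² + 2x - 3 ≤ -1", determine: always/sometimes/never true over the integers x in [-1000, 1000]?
Holds at x = 0: LHS = 0² + 2·0 - 3 = -3; -3 ≤ -1 — holds
Fails at x = 1: LHS = 1² + 2·1 - 3 = 0; 0 ≤ -1 — FAILS
It is satisfied by some integers in the range but not all.

Answer: Sometimes true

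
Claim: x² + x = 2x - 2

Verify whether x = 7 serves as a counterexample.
Substitute x = 7 into the relation:
x = 7: LHS = 7² + 7 = 56, RHS = 2·7 - 2 = 12; 56 = 12 — FAILS

Since the claim fails at x = 7, this value is a counterexample.

Answer: Yes, x = 7 is a counterexample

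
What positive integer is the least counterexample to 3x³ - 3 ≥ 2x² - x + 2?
Testing positive integers:
x = 1: LHS = 3·1³ - 3 = 0, RHS = 2·1² - 1 + 2 = 3; 0 ≥ 3 — FAILS  ← smallest positive counterexample

Answer: x = 1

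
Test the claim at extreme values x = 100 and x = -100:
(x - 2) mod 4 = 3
x = 100: LHS = (100 - 2) mod 4 = 98 mod 4 = 2; 2 = 3 — FAILS
x = -100: LHS = ((-100) - 2) mod 4 = (-102) mod 4 = 2; 2 = 3 — FAILS

Answer: No, fails for both x = 100 and x = -100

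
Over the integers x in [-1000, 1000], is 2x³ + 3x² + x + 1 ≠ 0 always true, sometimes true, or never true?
Track d = LHS − RHS over the integers in [-1000, 1000]. Equality would need d = 0, but d changes sign only between consecutive integers, jumping over 0:
x = -2: LHS = 2·(-2)³ + 3·(-2)² + (-2) + 1 = -5; -5 ≠ 0 — holds  (d = -5)
x = -1: LHS = 2·(-1)³ + 3·(-1)² + (-1) + 1 = 1; 1 ≠ 0 — holds  (d = 1)
Away from these crossings d keeps a constant sign, and checking every integer in [-1000, 1000] confirms d ≠ 0 throughout. Hence the two sides are never equal, so the relation holds for every integer in [-1000, 1000].

No counterexample exists.

Answer: Always true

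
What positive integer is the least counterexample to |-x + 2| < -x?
Testing positive integers:
x = 1: LHS = |-1 + 2| = |1| = 1; 1 < -1 — FAILS  ← smallest positive counterexample

Answer: x = 1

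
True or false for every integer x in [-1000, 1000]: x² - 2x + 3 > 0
Over all integers in [-1000, 1000], LHS − RHS is smallest at x = 1, where it equals 2:
x = 1: LHS = 1² - 2·1 + 3 = 2; 2 > 0 — holds
At the ends of the range:
x = -1000: LHS = (-1000)² - 2·(-1000) + 3 = 1002003; 1002003 > 0 — holds
x = 1000: LHS = 1000² - 2·1000 + 3 = 998003; 998003 > 0 — holds
Hence LHS − RHS is never zero or negative, i.e. LHS > RHS throughout, so the relation holds for every integer in [-1000, 1000].

No counterexample exists.

Answer: True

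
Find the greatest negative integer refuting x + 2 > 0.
Testing negative integers from -1 downward:
x = -1: LHS = (-1) + 2 = 1; 1 > 0 — holds
x = -2: LHS = (-2) + 2 = 0; 0 > 0 — FAILS  ← closest negative counterexample to 0

Answer: x = -2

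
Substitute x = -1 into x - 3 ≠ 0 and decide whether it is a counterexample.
Substitute x = -1 into the relation:
x = -1: LHS = (-1) - 3 = -4; -4 ≠ 0 — holds

The claim holds here, so x = -1 is not a counterexample. (A counterexample exists elsewhere, e.g. x = 3.)

Answer: No, x = -1 is not a counterexample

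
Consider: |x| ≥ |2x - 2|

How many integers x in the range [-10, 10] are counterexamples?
Counterexamples in [-10, 10]: {-10, -9, -8, -7, -6, -5, -4, -3, -2, -1, 0, 3, 4, 5, 6, 7, 8, 9, 10}.

Counting them gives 19 values.

Answer: 19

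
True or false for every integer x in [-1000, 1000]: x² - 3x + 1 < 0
The claim fails at x = 0:
x = 0: LHS = 0² - 3·0 + 1 = 1; 1 < 0 — FAILS

Because a single integer refutes it, the statement is false.

Answer: False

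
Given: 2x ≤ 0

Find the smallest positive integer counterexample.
Testing positive integers:
x = 1: LHS = 2·1 = 2; 2 ≤ 0 — FAILS  ← smallest positive counterexample

Answer: x = 1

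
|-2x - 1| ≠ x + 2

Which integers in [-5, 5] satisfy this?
Holds for: {-5, -4, -3, -2, 0, 2, 3, 4, 5}
Fails for: {-1, 1}

Answer: {-5, -4, -3, -2, 0, 2, 3, 4, 5}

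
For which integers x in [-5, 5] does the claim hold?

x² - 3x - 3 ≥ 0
Holds for: {-5, -4, -3, -2, -1, 4, 5}
Fails for: {0, 1, 2, 3}

Answer: {-5, -4, -3, -2, -1, 4, 5}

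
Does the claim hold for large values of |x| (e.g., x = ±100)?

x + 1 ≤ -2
x = 100: LHS = 100 + 1 = 101; 101 ≤ -2 — FAILS
x = -100: LHS = (-100) + 1 = -99; -99 ≤ -2 — holds

Answer: Partially: fails for x = 100, holds for x = -100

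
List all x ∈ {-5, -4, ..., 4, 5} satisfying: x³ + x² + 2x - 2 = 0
Track d = LHS − RHS over the integers in [-5, 5]. Equality would need d = 0, but d changes sign only between consecutive integers, jumping over 0:
x = 0: LHS = 0³ + 0² + 2·0 - 2 = -2; -2 = 0 — FAILS  (d = -2)
x = 1: LHS = 1³ + 1² + 2·1 - 2 = 2; 2 = 0 — FAILS  (d = 2)
Away from these crossings d keeps a constant sign, and checking every integer in [-5, 5] confirms d ≠ 0 throughout. Hence the two sides are never equal, so the claimed relation (=) fails for every integer in [-5, 5].

Answer: None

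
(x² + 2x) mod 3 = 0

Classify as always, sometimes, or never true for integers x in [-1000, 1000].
Holds at x = 0: LHS = (0² + 2·0) mod 3 = 0 mod 3 = 0; 0 = 0 — holds
Fails at x = -1: LHS = ((-1)² + 2·(-1)) mod 3 = (-1) mod 3 = 2; 2 = 0 — FAILS
It is satisfied by some integers in the range but not all.

Answer: Sometimes true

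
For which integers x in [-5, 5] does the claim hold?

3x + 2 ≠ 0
Track d = LHS − RHS over the integers in [-5, 5]. Equality would need d = 0, but d changes sign only between consecutive integers, jumping over 0:
x = -1: LHS = 3·(-1) + 2 = -1; -1 ≠ 0 — holds  (d = -1)
x = 0: LHS = 3·0 + 2 = 2; 2 ≠ 0 — holds  (d = 2)
Away from these crossings d keeps a constant sign, and checking every integer in [-5, 5] confirms d ≠ 0 throughout. Hence the two sides are never equal, so the relation holds for every integer in [-5, 5].

Answer: All integers in [-5, 5]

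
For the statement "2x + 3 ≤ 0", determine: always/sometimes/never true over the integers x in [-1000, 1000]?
Holds at x = -2: LHS = 2·(-2) + 3 = -1; -1 ≤ 0 — holds
Fails at x = 0: LHS = 2·0 + 3 = 3; 3 ≤ 0 — FAILS
It is satisfied by some integers in the range but not all.

Answer: Sometimes true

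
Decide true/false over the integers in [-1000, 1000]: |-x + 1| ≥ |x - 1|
Over all integers in [-1000, 1000], LHS − RHS is smallest at x = 0, where it equals 0:
x = 0: LHS = |-0 + 1| = |1| = 1, RHS = |0 - 1| = |-1| = 1; 1 ≥ 1 — holds
At the ends of the range:
x = -1000: LHS = |-(-1000) + 1| = |1001| = 1001, RHS = |(-1000) - 1| = |-1001| = 1001; 1001 ≥ 1001 — holds
x = 1000: LHS = |-1000 + 1| = |-999| = 999, RHS = |1000 - 1| = |999| = 999; 999 ≥ 999 — holds
Hence LHS − RHS is never negative, i.e. LHS ≥ RHS throughout, so the relation holds for every integer in [-1000, 1000].

No counterexample exists.

Answer: True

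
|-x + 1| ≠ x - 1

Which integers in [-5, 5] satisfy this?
Holds for: {-5, -4, -3, -2, -1, 0}
Fails for: {1, 2, 3, 4, 5}

Answer: {-5, -4, -3, -2, -1, 0}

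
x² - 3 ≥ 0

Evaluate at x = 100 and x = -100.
x = 100: LHS = 100² - 3 = 9997; 9997 ≥ 0 — holds
x = -100: LHS = (-100)² - 3 = 9997; 9997 ≥ 0 — holds

Answer: Yes, holds for both x = 100 and x = -100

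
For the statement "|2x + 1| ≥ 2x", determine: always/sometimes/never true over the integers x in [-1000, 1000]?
Over all integers in [-1000, 1000], LHS − RHS is smallest at x = 0, where it equals 1:
x = 0: LHS = |2·0 + 1| = |1| = 1, RHS = 2·0 = 0; 1 ≥ 0 — holds
At the ends of the range:
x = -1000: LHS = |2·(-1000) + 1| = |-1999| = 1999, RHS = 2·(-1000) = -2000; 1999 ≥ -2000 — holds
x = 1000: LHS = |2·1000 + 1| = |2001| = 2001, RHS = 2·1000 = 2000; 2001 ≥ 2000 — holds
Hence LHS − RHS is never negative, i.e. LHS ≥ RHS throughout, so the relation holds for every integer in [-1000, 1000].

No counterexample exists.

Answer: Always true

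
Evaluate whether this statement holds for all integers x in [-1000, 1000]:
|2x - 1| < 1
The claim fails at x = 0:
x = 0: LHS = |2·0 - 1| = |-1| = 1; 1 < 1 — FAILS

Because a single integer refutes it, the statement is false.

Answer: False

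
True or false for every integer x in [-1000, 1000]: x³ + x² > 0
The claim fails at x = 0:
x = 0: LHS = 0³ + 0² = 0; 0 > 0 — FAILS

Because a single integer refutes it, the statement is false.

Answer: False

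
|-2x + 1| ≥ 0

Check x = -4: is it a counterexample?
Substitute x = -4 into the relation:
x = -4: LHS = |-2·(-4) + 1| = |9| = 9; 9 ≥ 0 — holds

The relation holds at x = -4, so it is not a counterexample.

Answer: No, x = -4 is not a counterexample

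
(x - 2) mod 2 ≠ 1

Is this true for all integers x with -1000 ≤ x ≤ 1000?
The claim fails at x = 1:
x = 1: LHS = (1 - 2) mod 2 = (-1) mod 2 = 1; 1 ≠ 1 — FAILS

Because a single integer refutes it, the statement is false.

Answer: False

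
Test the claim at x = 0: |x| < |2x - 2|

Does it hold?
x = 0: LHS = |0| = 0, RHS = |2·0 - 2| = |-2| = 2; 0 < 2 — holds

The relation is satisfied at x = 0.

Answer: Yes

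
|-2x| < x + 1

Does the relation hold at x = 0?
x = 0: LHS = |-2·0| = |0| = 0, RHS = 0 + 1 = 1; 0 < 1 — holds

The relation is satisfied at x = 0.

Answer: Yes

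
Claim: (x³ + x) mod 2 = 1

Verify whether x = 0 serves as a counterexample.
Substitute x = 0 into the relation:
x = 0: LHS = (0³ + 0) mod 2 = 0 mod 2 = 0; 0 = 1 — FAILS

Since the claim fails at x = 0, this value is a counterexample.

Answer: Yes, x = 0 is a counterexample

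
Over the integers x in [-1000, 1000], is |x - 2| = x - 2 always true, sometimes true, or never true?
Holds at x = 2: LHS = |2 - 2| = |0| = 0, RHS = 2 - 2 = 0; 0 = 0 — holds
Fails at x = 0: LHS = |0 - 2| = |-2| = 2, RHS = 0 - 2 = -2; 2 = -2 — FAILS
It is satisfied by some integers in the range but not all.

Answer: Sometimes true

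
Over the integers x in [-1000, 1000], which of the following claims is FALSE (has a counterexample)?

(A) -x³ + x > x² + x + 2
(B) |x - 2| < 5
(A) x = 0: LHS = -0³ + 0 = 0, RHS = 0² + 0 + 2 = 2; 0 > 2 — FAILS
(B) x = -3: LHS = |(-3) - 2| = |-5| = 5; 5 < 5 — FAILS

Answer: Both A and B are false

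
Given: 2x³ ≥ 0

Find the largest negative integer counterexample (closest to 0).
Testing negative integers from -1 downward:
x = -1: LHS = 2·(-1)³ = -2; -2 ≥ 0 — FAILS  ← closest negative counterexample to 0

Answer: x = -1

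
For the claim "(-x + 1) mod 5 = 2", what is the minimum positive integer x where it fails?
Testing positive integers:
x = 1: LHS = (-1 + 1) mod 5 = 0 mod 5 = 0; 0 = 2 — FAILS  ← smallest positive counterexample

Answer: x = 1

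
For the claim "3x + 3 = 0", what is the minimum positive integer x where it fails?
Testing positive integers:
x = 1: LHS = 3·1 + 3 = 6; 6 = 0 — FAILS  ← smallest positive counterexample

Answer: x = 1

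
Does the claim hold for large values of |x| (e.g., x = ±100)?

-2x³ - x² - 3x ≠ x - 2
x = 100: LHS = -2·100³ - 100² - 3·100 = -2010300, RHS = 100 - 2 = 98; -2010300 ≠ 98 — holds
x = -100: LHS = -2·(-100)³ - (-100)² - 3·(-100) = 1990300, RHS = (-100) - 2 = -102; 1990300 ≠ -102 — holds

Answer: Yes, holds for both x = 100 and x = -100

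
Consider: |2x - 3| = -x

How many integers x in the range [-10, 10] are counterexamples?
Counterexamples in [-10, 10]: {-10, -9, -8, -7, -6, -5, -4, -3, -2, -1, 0, 1, 2, 3, 4, 5, 6, 7, 8, 9, 10}.

Counting them gives 21 values.

Answer: 21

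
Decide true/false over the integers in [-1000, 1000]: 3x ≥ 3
The claim fails at x = 0:
x = 0: LHS = 3·0 = 0; 0 ≥ 3 — FAILS

Because a single integer refutes it, the statement is false.

Answer: False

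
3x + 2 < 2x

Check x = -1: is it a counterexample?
Substitute x = -1 into the relation:
x = -1: LHS = 3·(-1) + 2 = -1, RHS = 2·(-1) = -2; -1 < -2 — FAILS

Since the claim fails at x = -1, this value is a counterexample.

Answer: Yes, x = -1 is a counterexample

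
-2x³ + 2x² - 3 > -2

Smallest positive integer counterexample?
Testing positive integers:
x = 1: LHS = -2·1³ + 2·1² - 3 = -3; -3 > -2 — FAILS  ← smallest positive counterexample

Answer: x = 1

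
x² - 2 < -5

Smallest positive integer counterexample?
Testing positive integers:
x = 1: LHS = 1² - 2 = -1; -1 < -5 — FAILS  ← smallest positive counterexample

Answer: x = 1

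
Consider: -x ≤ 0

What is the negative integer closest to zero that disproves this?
Testing negative integers from -1 downward:
x = -1: LHS = -(-1) = 1; 1 ≤ 0 — FAILS  ← closest negative counterexample to 0

Answer: x = -1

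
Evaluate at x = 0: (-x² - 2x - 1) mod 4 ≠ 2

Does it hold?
x = 0: LHS = (-0² - 2·0 - 1) mod 4 = (-1) mod 4 = 3; 3 ≠ 2 — holds

The relation is satisfied at x = 0.

Answer: Yes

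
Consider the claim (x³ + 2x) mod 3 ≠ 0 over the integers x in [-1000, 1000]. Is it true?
The claim fails at x = 0:
x = 0: LHS = (0³ + 2·0) mod 3 = 0 mod 3 = 0; 0 ≠ 0 — FAILS

Because a single integer refutes it, the statement is false.

Answer: False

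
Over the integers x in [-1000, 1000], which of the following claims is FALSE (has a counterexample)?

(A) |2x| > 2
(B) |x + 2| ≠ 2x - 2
(A) x = 0: LHS = |2·0| = |0| = 0; 0 > 2 — FAILS
(B) x = 4: LHS = |4 + 2| = |6| = 6, RHS = 2·4 - 2 = 6; 6 ≠ 6 — FAILS

Answer: Both A and B are false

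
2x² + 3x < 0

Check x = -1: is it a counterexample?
Substitute x = -1 into the relation:
x = -1: LHS = 2·(-1)² + 3·(-1) = -1; -1 < 0 — holds

The claim holds here, so x = -1 is not a counterexample. (A counterexample exists elsewhere, e.g. x = 0.)

Answer: No, x = -1 is not a counterexample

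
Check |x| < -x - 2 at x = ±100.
x = 100: LHS = |100| = 100, RHS = -100 - 2 = -102; 100 < -102 — FAILS
x = -100: LHS = |-100| = 100, RHS = -(-100) - 2 = 98; 100 < 98 — FAILS

Answer: No, fails for both x = 100 and x = -100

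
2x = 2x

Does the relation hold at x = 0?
x = 0: LHS = 2·0 = 0, RHS = 2·0 = 0; 0 = 0 — holds

The relation is satisfied at x = 0.

Answer: Yes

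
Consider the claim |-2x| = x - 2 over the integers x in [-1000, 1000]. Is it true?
The claim fails at x = 0:
x = 0: LHS = |-2·0| = |0| = 0, RHS = 0 - 2 = -2; 0 = -2 — FAILS

Because a single integer refutes it, the statement is false.

Answer: False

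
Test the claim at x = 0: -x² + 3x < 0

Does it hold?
x = 0: LHS = -0² + 3·0 = 0; 0 < 0 — FAILS

The relation fails at x = 0, so x = 0 is a counterexample.

Answer: No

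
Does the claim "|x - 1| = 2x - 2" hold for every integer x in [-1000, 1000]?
The claim fails at x = 0:
x = 0: LHS = |0 - 1| = |-1| = 1, RHS = 2·0 - 2 = -2; 1 = -2 — FAILS

Because a single integer refutes it, the statement is false.

Answer: False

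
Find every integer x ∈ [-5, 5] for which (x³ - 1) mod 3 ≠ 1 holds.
Holds for: {-5, -3, -2, 0, 1, 3, 4}
Fails for: {-4, -1, 2, 5}

Answer: {-5, -3, -2, 0, 1, 3, 4}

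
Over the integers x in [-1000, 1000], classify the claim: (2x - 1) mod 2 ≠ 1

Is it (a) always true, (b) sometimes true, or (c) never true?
For a polynomial with integer coefficients, its value mod 2 depends only on x mod 2, so it suffices to check one representative of each residue class, x = 0, 1:
x = 0: LHS = (2·0 - 1) mod 2 = (-1) mod 2 = 1; 1 ≠ 1 — FAILS
x = 1: LHS = (2·1 - 1) mod 2 = 1 mod 2 = 1; 1 ≠ 1 — FAILS
The relation fails in every residue class, so the claimed relation (≠) fails for every integer in [-1000, 1000].

No integer in the range satisfies it.

Answer: Never true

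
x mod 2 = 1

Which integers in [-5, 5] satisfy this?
Holds for: {-5, -3, -1, 1, 3, 5}
Fails for: {-4, -2, 0, 2, 4}

Answer: {-5, -3, -1, 1, 3, 5}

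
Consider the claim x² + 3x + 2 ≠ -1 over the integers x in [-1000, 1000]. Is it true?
Over all integers in [-1000, 1000], LHS − RHS is always positive; it is smallest at x = -1, where it equals 1:
x = -1: LHS = (-1)² + 3·(-1) + 2 = 0; 0 ≠ -1 — holds
At the ends of the range:
x = -1000: LHS = (-1000)² + 3·(-1000) + 2 = 997002; 997002 ≠ -1 — holds
x = 1000: LHS = 1000² + 3·1000 + 2 = 1003002; 1003002 ≠ -1 — holds
Hence LHS − RHS is never 0, i.e. the two sides are never equal, so the relation holds for every integer in [-1000, 1000].

No counterexample exists.

Answer: True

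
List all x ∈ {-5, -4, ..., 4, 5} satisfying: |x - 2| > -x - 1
Over all integers in [-5, 5], LHS − RHS is smallest at x = 0, where it equals 3:
x = 0: LHS = |0 - 2| = |-2| = 2, RHS = -0 - 1 = -1; 2 > -1 — holds
At the ends of the range:
x = -5: LHS = |(-5) - 2| = |-7| = 7, RHS = -(-5) - 1 = 4; 7 > 4 — holds
x = 5: LHS = |5 - 2| = |3| = 3, RHS = -5 - 1 = -6; 3 > -6 — holds
Hence LHS − RHS is never zero or negative, i.e. LHS > RHS throughout, so the relation holds for every integer in [-5, 5].

Answer: All integers in [-5, 5]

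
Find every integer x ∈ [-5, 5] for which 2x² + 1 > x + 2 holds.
Holds for: {-5, -4, -3, -2, -1, 2, 3, 4, 5}
Fails for: {0, 1}

Answer: {-5, -4, -3, -2, -1, 2, 3, 4, 5}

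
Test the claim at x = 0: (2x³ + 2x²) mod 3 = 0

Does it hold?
x = 0: LHS = (2·0³ + 2·0²) mod 3 = 0 mod 3 = 0; 0 = 0 — holds

The relation is satisfied at x = 0.

Answer: Yes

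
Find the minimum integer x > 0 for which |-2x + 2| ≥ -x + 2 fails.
Testing positive integers:
x = 1: LHS = |-2·1 + 2| = |0| = 0, RHS = -1 + 2 = 1; 0 ≥ 1 — FAILS  ← smallest positive counterexample

Answer: x = 1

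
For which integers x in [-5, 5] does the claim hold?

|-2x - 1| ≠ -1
An absolute value is never negative, so the left side is ≥ 0 for every x, while the right side is -1. Tightest case in [-5, 5] is x = 0:
x = 0: LHS = |-2·0 - 1| = |-1| = 1; 1 ≠ -1 — holds
Hence LHS − RHS is never 0, i.e. the two sides are never equal, so the relation holds for every integer in [-5, 5].

Answer: All integers in [-5, 5]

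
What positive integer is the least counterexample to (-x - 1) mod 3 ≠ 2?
Testing positive integers:
x = 1: LHS = (-1 - 1) mod 3 = (-2) mod 3 = 1; 1 ≠ 2 — holds
x = 2: LHS = (-2 - 1) mod 3 = (-3) mod 3 = 0; 0 ≠ 2 — holds
x = 3: LHS = (-3 - 1) mod 3 = (-4) mod 3 = 2; 2 ≠ 2 — FAILS  ← smallest positive counterexample

Answer: x = 3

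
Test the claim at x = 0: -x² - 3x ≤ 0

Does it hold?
x = 0: LHS = -0² - 3·0 = 0; 0 ≤ 0 — holds

The relation is satisfied at x = 0.

Answer: Yes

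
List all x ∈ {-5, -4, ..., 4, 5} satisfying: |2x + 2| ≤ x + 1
Holds for: {-1}
Fails for: {-5, -4, -3, -2, 0, 1, 2, 3, 4, 5}

Answer: {-1}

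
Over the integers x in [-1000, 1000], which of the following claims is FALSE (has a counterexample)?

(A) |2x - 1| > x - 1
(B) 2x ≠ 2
(A) Over all integers in [-1000, 1000], LHS − RHS is smallest at x = 1, where it equals 1:
x = 1: LHS = |2·1 - 1| = |1| = 1, RHS = 1 - 1 = 0; 1 > 0 — holds
At the ends of the range:
x = -1000: LHS = |2·(-1000) - 1| = |-2001| = 2001, RHS = (-1000) - 1 = -1001; 2001 > -1001 — holds
x = 1000: LHS = |2·1000 - 1| = |1999| = 1999, RHS = 1000 - 1 = 999; 1999 > 999 — holds
Hence LHS − RHS is never zero or negative, i.e. LHS > RHS throughout, so the relation holds for every integer in [-1000, 1000].

(B) x = 1: LHS = 2·1 = 2; 2 ≠ 2 — FAILS

Only (B) has a counterexample.

Answer: B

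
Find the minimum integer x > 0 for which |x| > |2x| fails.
Testing positive integers:
x = 1: LHS = |1| = 1, RHS = |2·1| = |2| = 2; 1 > 2 — FAILS  ← smallest positive counterexample

Answer: x = 1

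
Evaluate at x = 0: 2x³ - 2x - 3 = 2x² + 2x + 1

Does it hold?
x = 0: LHS = 2·0³ - 2·0 - 3 = -3, RHS = 2·0² + 2·0 + 1 = 1; -3 = 1 — FAILS

The relation fails at x = 0, so x = 0 is a counterexample.

Answer: No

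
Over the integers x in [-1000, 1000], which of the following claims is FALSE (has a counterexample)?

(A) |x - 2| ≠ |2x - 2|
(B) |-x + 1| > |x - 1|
(A) x = 0: LHS = |0 - 2| = |-2| = 2, RHS = |2·0 - 2| = |-2| = 2; 2 ≠ 2 — FAILS
(B) x = 0: LHS = |-0 + 1| = |1| = 1, RHS = |0 - 1| = |-1| = 1; 1 > 1 — FAILS

Answer: Both A and B are false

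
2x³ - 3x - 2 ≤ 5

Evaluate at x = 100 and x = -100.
x = 100: LHS = 2·100³ - 3·100 - 2 = 1999698; 1999698 ≤ 5 — FAILS
x = -100: LHS = 2·(-100)³ - 3·(-100) - 2 = -1999702; -1999702 ≤ 5 — holds

Answer: Partially: fails for x = 100, holds for x = -100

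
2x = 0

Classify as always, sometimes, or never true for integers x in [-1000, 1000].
Holds at x = 0: LHS = 2·0 = 0; 0 = 0 — holds
Fails at x = 1: LHS = 2·1 = 2; 2 = 0 — FAILS
It is satisfied by some integers in the range but not all.

Answer: Sometimes true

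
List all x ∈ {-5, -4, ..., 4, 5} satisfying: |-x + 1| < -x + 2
Holds for: {-5, -4, -3, -2, -1, 0, 1}
Fails for: {2, 3, 4, 5}

Answer: {-5, -4, -3, -2, -1, 0, 1}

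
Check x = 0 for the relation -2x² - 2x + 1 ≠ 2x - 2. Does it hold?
x = 0: LHS = -2·0² - 2·0 + 1 = 1, RHS = 2·0 - 2 = -2; 1 ≠ -2 — holds

The relation is satisfied at x = 0.

Answer: Yes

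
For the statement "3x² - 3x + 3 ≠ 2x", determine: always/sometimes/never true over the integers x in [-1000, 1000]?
Over all integers in [-1000, 1000], LHS − RHS is always positive; it is smallest at x = 1, where it equals 1:
x = 1: LHS = 3·1² - 3·1 + 3 = 3, RHS = 2·1 = 2; 3 ≠ 2 — holds
At the ends of the range:
x = -1000: LHS = 3·(-1000)² - 3·(-1000) + 3 = 3003003, RHS = 2·(-1000) = -2000; 3003003 ≠ -2000 — holds
x = 1000: LHS = 3·1000² - 3·1000 + 3 = 2997003, RHS = 2·1000 = 2000; 2997003 ≠ 2000 — holds
Hence LHS − RHS is never 0, i.e. the two sides are never equal, so the relation holds for every integer in [-1000, 1000].

No counterexample exists.

Answer: Always true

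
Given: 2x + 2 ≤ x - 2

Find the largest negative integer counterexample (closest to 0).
Testing negative integers from -1 downward:
x = -1: LHS = 2·(-1) + 2 = 0, RHS = (-1) - 2 = -3; 0 ≤ -3 — FAILS  ← closest negative counterexample to 0

Answer: x = -1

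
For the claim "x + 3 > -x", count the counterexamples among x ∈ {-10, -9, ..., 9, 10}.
Counterexamples in [-10, 10]: {-10, -9, -8, -7, -6, -5, -4, -3, -2}.

Counting them gives 9 values.

Answer: 9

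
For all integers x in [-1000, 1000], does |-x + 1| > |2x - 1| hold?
The claim fails at x = 0:
x = 0: LHS = |-0 + 1| = |1| = 1, RHS = |2·0 - 1| = |-1| = 1; 1 > 1 — FAILS

Because a single integer refutes it, the statement is false.

Answer: False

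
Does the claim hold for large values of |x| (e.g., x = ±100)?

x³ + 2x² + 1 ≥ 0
x = 100: LHS = 100³ + 2·100² + 1 = 1020001; 1020001 ≥ 0 — holds
x = -100: LHS = (-100)³ + 2·(-100)² + 1 = -979999; -979999 ≥ 0 — FAILS

Answer: Partially: holds for x = 100, fails for x = -100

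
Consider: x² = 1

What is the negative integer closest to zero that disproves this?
Testing negative integers from -1 downward:
x = -1: LHS = (-1)² = 1; 1 = 1 — holds
x = -2: LHS = (-2)² = 4; 4 = 1 — FAILS  ← closest negative counterexample to 0

Answer: x = -2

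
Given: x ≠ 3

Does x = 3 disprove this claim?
Substitute x = 3 into the relation:
x = 3: 3 ≠ 3 — FAILS

Since the claim fails at x = 3, this value is a counterexample.

Answer: Yes, x = 3 is a counterexample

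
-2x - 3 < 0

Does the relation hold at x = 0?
x = 0: LHS = -2·0 - 3 = -3; -3 < 0 — holds

The relation is satisfied at x = 0.

Answer: Yes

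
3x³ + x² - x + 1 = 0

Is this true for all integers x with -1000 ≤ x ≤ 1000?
The claim fails at x = 0:
x = 0: LHS = 3·0³ + 0² - 0 + 1 = 1; 1 = 0 — FAILS

Because a single integer refutes it, the statement is false.

Answer: False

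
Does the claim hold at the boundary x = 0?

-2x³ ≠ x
x = 0: LHS = -2·0³ = 0; 0 ≠ 0 — FAILS

The relation fails at x = 0, so x = 0 is a counterexample.

Answer: No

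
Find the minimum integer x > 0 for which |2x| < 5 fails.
Testing positive integers:
x = 1: LHS = |2·1| = |2| = 2; 2 < 5 — holds
x = 2: LHS = |2·2| = |4| = 4; 4 < 5 — holds
x = 3: LHS = |2·3| = |6| = 6; 6 < 5 — FAILS  ← smallest positive counterexample

Answer: x = 3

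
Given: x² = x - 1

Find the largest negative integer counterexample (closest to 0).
Testing negative integers from -1 downward:
x = -1: LHS = (-1)² = 1, RHS = (-1) - 1 = -2; 1 = -2 — FAILS  ← closest negative counterexample to 0

Answer: x = -1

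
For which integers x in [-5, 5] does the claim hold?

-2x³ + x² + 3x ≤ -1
Holds for: {2, 3, 4, 5}
Fails for: {-5, -4, -3, -2, -1, 0, 1}

Answer: {2, 3, 4, 5}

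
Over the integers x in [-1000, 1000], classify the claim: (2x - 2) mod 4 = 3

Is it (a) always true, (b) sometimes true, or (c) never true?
For a polynomial with integer coefficients, its value mod 4 depends only on x mod 4, so it suffices to check one representative of each residue class, x = 0, 1, 2, 3:
x = 0: LHS = (2·0 - 2) mod 4 = (-2) mod 4 = 2; 2 = 3 — FAILS
x = 1: LHS = (2·1 - 2) mod 4 = 0 mod 4 = 0; 0 = 3 — FAILS
x = 2: LHS = (2·2 - 2) mod 4 = 2 mod 4 = 2; 2 = 3 — FAILS
x = 3: LHS = (2·3 - 2) mod 4 = 4 mod 4 = 0; 0 = 3 — FAILS
The relation fails in every residue class, so the claimed relation (=) fails for every integer in [-1000, 1000].

No integer in the range satisfies it.

Answer: Never true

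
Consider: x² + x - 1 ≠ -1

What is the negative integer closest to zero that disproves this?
Testing negative integers from -1 downward:
x = -1: LHS = (-1)² + (-1) - 1 = -1; -1 ≠ -1 — FAILS  ← closest negative counterexample to 0

Answer: x = -1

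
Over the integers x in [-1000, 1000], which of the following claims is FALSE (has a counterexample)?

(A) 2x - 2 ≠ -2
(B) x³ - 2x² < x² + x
(A) x = 0: LHS = 2·0 - 2 = -2; -2 ≠ -2 — FAILS
(B) x = 0: LHS = 0³ - 2·0² = 0, RHS = 0² + 0 = 0; 0 < 0 — FAILS

Answer: Both A and B are false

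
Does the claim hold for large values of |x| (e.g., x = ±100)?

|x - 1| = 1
x = 100: LHS = |100 - 1| = |99| = 99; 99 = 1 — FAILS
x = -100: LHS = |(-100) - 1| = |-101| = 101; 101 = 1 — FAILS

Answer: No, fails for both x = 100 and x = -100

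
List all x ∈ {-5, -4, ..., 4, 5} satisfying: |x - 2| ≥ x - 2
Over all integers in [-5, 5], LHS − RHS is smallest at x = 2, where it equals 0:
x = 2: LHS = |2 - 2| = |0| = 0, RHS = 2 - 2 = 0; 0 ≥ 0 — holds
At the ends of the range:
x = -5: LHS = |(-5) - 2| = |-7| = 7, RHS = (-5) - 2 = -7; 7 ≥ -7 — holds
x = 5: LHS = |5 - 2| = |3| = 3, RHS = 5 - 2 = 3; 3 ≥ 3 — holds
Hence LHS − RHS is never negative, i.e. LHS ≥ RHS throughout, so the relation holds for every integer in [-5, 5].

Answer: All integers in [-5, 5]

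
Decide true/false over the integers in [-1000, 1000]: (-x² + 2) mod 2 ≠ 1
The claim fails at x = 1:
x = 1: LHS = (-1² + 2) mod 2 = 1 mod 2 = 1; 1 ≠ 1 — FAILS

Because a single integer refutes it, the statement is false.

Answer: False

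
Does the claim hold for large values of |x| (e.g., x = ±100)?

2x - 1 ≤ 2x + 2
x = 100: LHS = 2·100 - 1 = 199, RHS = 2·100 + 2 = 202; 199 ≤ 202 — holds
x = -100: LHS = 2·(-100) - 1 = -201, RHS = 2·(-100) + 2 = -198; -201 ≤ -198 — holds

Answer: Yes, holds for both x = 100 and x = -100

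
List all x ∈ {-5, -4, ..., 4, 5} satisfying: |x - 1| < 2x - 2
Holds for: {2, 3, 4, 5}
Fails for: {-5, -4, -3, -2, -1, 0, 1}

Answer: {2, 3, 4, 5}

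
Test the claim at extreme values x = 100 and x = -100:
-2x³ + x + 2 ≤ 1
x = 100: LHS = -2·100³ + 100 + 2 = -1999898; -1999898 ≤ 1 — holds
x = -100: LHS = -2·(-100)³ + (-100) + 2 = 1999902; 1999902 ≤ 1 — FAILS

Answer: Partially: holds for x = 100, fails for x = -100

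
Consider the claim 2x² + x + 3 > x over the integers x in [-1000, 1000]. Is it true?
Over all integers in [-1000, 1000], LHS − RHS is smallest at x = 0, where it equals 3:
x = 0: LHS = 2·0² + 0 + 3 = 3; 3 > 0 — holds
At the ends of the range:
x = -1000: LHS = 2·(-1000)² + (-1000) + 3 = 1999003; 1999003 > -1000 — holds
x = 1000: LHS = 2·1000² + 1000 + 3 = 2001003; 2001003 > 1000 — holds
Hence LHS − RHS is never zero or negative, i.e. LHS > RHS throughout, so the relation holds for every integer in [-1000, 1000].

No counterexample exists.

Answer: True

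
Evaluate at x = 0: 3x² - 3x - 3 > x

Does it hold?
x = 0: LHS = 3·0² - 3·0 - 3 = -3; -3 > 0 — FAILS

The relation fails at x = 0, so x = 0 is a counterexample.

Answer: No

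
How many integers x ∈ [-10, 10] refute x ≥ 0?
Counterexamples in [-10, 10]: {-10, -9, -8, -7, -6, -5, -4, -3, -2, -1}.

Counting them gives 10 values.

Answer: 10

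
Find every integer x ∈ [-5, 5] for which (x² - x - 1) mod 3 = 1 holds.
Holds for: {-4, -1, 2, 5}
Fails for: {-5, -3, -2, 0, 1, 3, 4}

Answer: {-4, -1, 2, 5}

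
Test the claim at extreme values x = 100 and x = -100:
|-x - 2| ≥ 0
x = 100: LHS = |-100 - 2| = |-102| = 102; 102 ≥ 0 — holds
x = -100: LHS = |-(-100) - 2| = |98| = 98; 98 ≥ 0 — holds

Answer: Yes, holds for both x = 100 and x = -100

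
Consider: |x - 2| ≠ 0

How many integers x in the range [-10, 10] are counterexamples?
Counterexamples in [-10, 10]: {2}.

Counting them gives 1 values.

Answer: 1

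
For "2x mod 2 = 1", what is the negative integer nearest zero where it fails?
Testing negative integers from -1 downward:
x = -1: LHS = (2·(-1)) mod 2 = (-2) mod 2 = 0; 0 = 1 — FAILS  ← closest negative counterexample to 0

Answer: x = -1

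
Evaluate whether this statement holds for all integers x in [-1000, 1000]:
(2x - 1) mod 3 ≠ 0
The claim fails at x = -1:
x = -1: LHS = (2·(-1) - 1) mod 3 = (-3) mod 3 = 0; 0 ≠ 0 — FAILS

Because a single integer refutes it, the statement is false.

Answer: False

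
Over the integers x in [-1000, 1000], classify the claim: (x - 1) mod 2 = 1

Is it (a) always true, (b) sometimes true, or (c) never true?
Holds at x = 0: LHS = (0 - 1) mod 2 = (-1) mod 2 = 1; 1 = 1 — holds
Fails at x = 1: LHS = (1 - 1) mod 2 = 0 mod 2 = 0; 0 = 1 — FAILS
It is satisfied by some integers in the range but not all.

Answer: Sometimes true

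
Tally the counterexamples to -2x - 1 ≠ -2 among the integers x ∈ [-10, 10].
Track d = LHS − RHS over the integers in [-10, 10]. Equality would need d = 0, but d changes sign only between consecutive integers, jumping over 0:
x = 0: LHS = -2·0 - 1 = -1; -1 ≠ -2 — holds  (d = 1)
x = 1: LHS = -2·1 - 1 = -3; -3 ≠ -2 — holds  (d = -1)
Away from these crossings d keeps a constant sign, and checking every integer in [-10, 10] confirms d ≠ 0 throughout. Hence the two sides are never equal, so the relation holds for every integer in [-10, 10].

No counterexample appears in that range.

Answer: 0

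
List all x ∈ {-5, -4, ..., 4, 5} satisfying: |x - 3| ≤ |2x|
Holds for: {-5, -4, -3, 1, 2, 3, 4, 5}
Fails for: {-2, -1, 0}

Answer: {-5, -4, -3, 1, 2, 3, 4, 5}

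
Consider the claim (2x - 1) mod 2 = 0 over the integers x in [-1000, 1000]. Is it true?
The claim fails at x = 0:
x = 0: LHS = (2·0 - 1) mod 2 = (-1) mod 2 = 1; 1 = 0 — FAILS

Because a single integer refutes it, the statement is false.

Answer: False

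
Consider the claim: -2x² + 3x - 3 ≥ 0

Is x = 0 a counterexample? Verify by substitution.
Substitute x = 0 into the relation:
x = 0: LHS = -2·0² + 3·0 - 3 = -3; -3 ≥ 0 — FAILS

Since the claim fails at x = 0, this value is a counterexample.

Answer: Yes, x = 0 is a counterexample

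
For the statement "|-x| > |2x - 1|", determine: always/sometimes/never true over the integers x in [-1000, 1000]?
Over all integers in [-1000, 1000], LHS − RHS is largest at x = 1, where it equals 0:
x = 1: LHS = |-1| = 1, RHS = |2·1 - 1| = |1| = 1; 1 > 1 — FAILS
At the ends of the range:
x = -1000: LHS = |-(-1000)| = |1000| = 1000, RHS = |2·(-1000) - 1| = |-2001| = 2001; 1000 > 2001 — FAILS
x = 1000: LHS = |-1000| = 1000, RHS = |2·1000 - 1| = |1999| = 1999; 1000 > 1999 — FAILS
Hence LHS − RHS is never positive, i.e. LHS ≤ RHS throughout, so the claimed relation (>) fails for every integer in [-1000, 1000].

No integer in the range satisfies it.

Answer: Never true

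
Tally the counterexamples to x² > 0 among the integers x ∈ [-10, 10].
Counterexamples in [-10, 10]: {0}.

Counting them gives 1 values.

Answer: 1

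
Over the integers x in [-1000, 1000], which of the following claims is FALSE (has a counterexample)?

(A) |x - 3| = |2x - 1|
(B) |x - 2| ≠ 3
(A) x = 0: LHS = |0 - 3| = |-3| = 3, RHS = |2·0 - 1| = |-1| = 1; 3 = 1 — FAILS
(B) x = -1: LHS = |(-1) - 2| = |-3| = 3; 3 ≠ 3 — FAILS

Answer: Both A and B are false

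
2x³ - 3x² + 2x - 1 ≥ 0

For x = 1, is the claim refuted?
Substitute x = 1 into the relation:
x = 1: LHS = 2·1³ - 3·1² + 2·1 - 1 = 0; 0 ≥ 0 — holds

The claim holds here, so x = 1 is not a counterexample. (A counterexample exists elsewhere, e.g. x = 0.)

Answer: No, x = 1 is not a counterexample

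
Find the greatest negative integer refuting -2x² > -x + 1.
Testing negative integers from -1 downward:
x = -1: LHS = -2·(-1)² = -2, RHS = -(-1) + 1 = 2; -2 > 2 — FAILS  ← closest negative counterexample to 0

Answer: x = -1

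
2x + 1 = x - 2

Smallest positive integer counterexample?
Testing positive integers:
x = 1: LHS = 2·1 + 1 = 3, RHS = 1 - 2 = -1; 3 = -1 — FAILS  ← smallest positive counterexample

Answer: x = 1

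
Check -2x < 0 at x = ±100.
x = 100: LHS = -2·100 = -200; -200 < 0 — holds
x = -100: LHS = -2·(-100) = 200; 200 < 0 — FAILS

Answer: Partially: holds for x = 100, fails for x = -100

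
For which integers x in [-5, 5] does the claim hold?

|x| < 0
An absolute value is never negative, so the left side is ≥ 0 for every x, while the right side is 0. Tightest case in [-5, 5] is x = 0:
x = 0: LHS = |0| = 0; 0 < 0 — FAILS
Hence LHS − RHS is never negative, i.e. LHS ≥ RHS throughout, so the claimed relation (<) fails for every integer in [-5, 5].

Answer: None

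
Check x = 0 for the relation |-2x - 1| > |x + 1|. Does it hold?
x = 0: LHS = |-2·0 - 1| = |-1| = 1, RHS = |0 + 1| = |1| = 1; 1 > 1 — FAILS

The relation fails at x = 0, so x = 0 is a counterexample.

Answer: No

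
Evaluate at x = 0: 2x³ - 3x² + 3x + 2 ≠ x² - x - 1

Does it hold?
x = 0: LHS = 2·0³ - 3·0² + 3·0 + 2 = 2, RHS = 0² - 0 - 1 = -1; 2 ≠ -1 — holds

The relation is satisfied at x = 0.

Answer: Yes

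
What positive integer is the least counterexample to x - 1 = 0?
Testing positive integers:
x = 1: LHS = 1 - 1 = 0; 0 = 0 — holds
x = 2: LHS = 2 - 1 = 1; 1 = 0 — FAILS  ← smallest positive counterexample

Answer: x = 2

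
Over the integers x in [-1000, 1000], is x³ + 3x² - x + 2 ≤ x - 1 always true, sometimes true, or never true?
Holds at x = -4: LHS = (-4)³ + 3·(-4)² - (-4) + 2 = -10, RHS = (-4) - 1 = -5; -10 ≤ -5 — holds
Fails at x = 0: LHS = 0³ + 3·0² - 0 + 2 = 2, RHS = 0 - 1 = -1; 2 ≤ -1 — FAILS
It is satisfied by some integers in the range but not all.

Answer: Sometimes true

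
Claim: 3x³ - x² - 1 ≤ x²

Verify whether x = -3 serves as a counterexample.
Substitute x = -3 into the relation:
x = -3: LHS = 3·(-3)³ - (-3)² - 1 = -91, RHS = (-3)² = 9; -91 ≤ 9 — holds

The claim holds here, so x = -3 is not a counterexample. (A counterexample exists elsewhere, e.g. x = 2.)

Answer: No, x = -3 is not a counterexample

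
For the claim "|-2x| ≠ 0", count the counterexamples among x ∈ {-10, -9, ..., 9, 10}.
Counterexamples in [-10, 10]: {0}.

Counting them gives 1 values.

Answer: 1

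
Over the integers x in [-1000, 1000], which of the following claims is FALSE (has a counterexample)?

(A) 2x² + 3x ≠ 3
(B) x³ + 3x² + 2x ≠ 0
(A) Track d = LHS − RHS over the integers in [-1000, 1000]. Equality would need d = 0, but d changes sign only between consecutive integers, jumping over 0:
x = -3: LHS = 2·(-3)² + 3·(-3) = 9; 9 ≠ 3 — holds  (d = 6)
x = -2: LHS = 2·(-2)² + 3·(-2) = 2; 2 ≠ 3 — holds  (d = -1)
x = 0: LHS = 2·0² + 3·0 = 0; 0 ≠ 3 — holds  (d = -3)
x = 1: LHS = 2·1² + 3·1 = 5; 5 ≠ 3 — holds  (d = 2)
Away from these crossings d keeps a constant sign, and checking every integer in [-1000, 1000] confirms d ≠ 0 throughout. Hence the two sides are never equal, so the relation holds for every integer in [-1000, 1000].

(B) x = 0: LHS = 0³ + 3·0² + 2·0 = 0; 0 ≠ 0 — FAILS

Only (B) has a counterexample.

Answer: B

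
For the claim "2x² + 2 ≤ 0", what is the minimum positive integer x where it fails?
Testing positive integers:
x = 1: LHS = 2·1² + 2 = 4; 4 ≤ 0 — FAILS  ← smallest positive counterexample

Answer: x = 1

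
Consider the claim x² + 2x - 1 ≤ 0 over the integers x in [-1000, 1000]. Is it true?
The claim fails at x = 1:
x = 1: LHS = 1² + 2·1 - 1 = 2; 2 ≤ 0 — FAILS

Because a single integer refutes it, the statement is false.

Answer: False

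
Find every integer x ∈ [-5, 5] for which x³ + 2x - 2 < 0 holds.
Holds for: {-5, -4, -3, -2, -1, 0}
Fails for: {1, 2, 3, 4, 5}

Answer: {-5, -4, -3, -2, -1, 0}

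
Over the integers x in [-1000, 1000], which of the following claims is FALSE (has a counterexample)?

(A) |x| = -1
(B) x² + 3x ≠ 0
(A) x = 0: LHS = |0| = 0; 0 = -1 — FAILS
(B) x = 0: LHS = 0² + 3·0 = 0; 0 ≠ 0 — FAILS

Answer: Both A and B are false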